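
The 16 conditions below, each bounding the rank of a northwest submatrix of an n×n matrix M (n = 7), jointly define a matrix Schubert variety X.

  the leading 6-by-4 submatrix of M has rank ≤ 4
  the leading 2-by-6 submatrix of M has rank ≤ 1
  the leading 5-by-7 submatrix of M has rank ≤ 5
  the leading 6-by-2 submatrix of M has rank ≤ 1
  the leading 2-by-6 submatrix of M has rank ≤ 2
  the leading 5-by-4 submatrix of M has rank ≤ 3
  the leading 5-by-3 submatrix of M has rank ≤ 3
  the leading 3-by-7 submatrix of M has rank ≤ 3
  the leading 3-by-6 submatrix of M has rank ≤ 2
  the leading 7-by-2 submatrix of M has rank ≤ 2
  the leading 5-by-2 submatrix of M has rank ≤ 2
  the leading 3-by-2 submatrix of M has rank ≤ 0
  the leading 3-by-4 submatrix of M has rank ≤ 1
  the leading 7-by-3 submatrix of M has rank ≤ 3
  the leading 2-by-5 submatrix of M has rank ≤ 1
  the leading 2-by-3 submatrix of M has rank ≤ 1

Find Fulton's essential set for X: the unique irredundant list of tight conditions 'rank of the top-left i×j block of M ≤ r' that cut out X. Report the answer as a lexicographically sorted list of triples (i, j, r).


Reconstructing r_w from the 16 given conditions:

  row 1: 0 0 1 1 1 1 1
  row 2: 0 0 1 1 1 1 2
  row 3: 0 0 1 1 2 2 3
  row 4: 1 1 2 2 3 3 4
  row 5: 1 1 2 3 4 4 5
  row 6: 1 1 2 3 4 5 6
  row 7: 1 2 3 4 5 6 7

so w = (3, 7, 5, 1, 4, 6, 2).

D(w) has 12 cells with 4 SE-corners; essential set:

[(2, 6, 1), (3, 2, 0), (3, 4, 1), (6, 2, 1)]


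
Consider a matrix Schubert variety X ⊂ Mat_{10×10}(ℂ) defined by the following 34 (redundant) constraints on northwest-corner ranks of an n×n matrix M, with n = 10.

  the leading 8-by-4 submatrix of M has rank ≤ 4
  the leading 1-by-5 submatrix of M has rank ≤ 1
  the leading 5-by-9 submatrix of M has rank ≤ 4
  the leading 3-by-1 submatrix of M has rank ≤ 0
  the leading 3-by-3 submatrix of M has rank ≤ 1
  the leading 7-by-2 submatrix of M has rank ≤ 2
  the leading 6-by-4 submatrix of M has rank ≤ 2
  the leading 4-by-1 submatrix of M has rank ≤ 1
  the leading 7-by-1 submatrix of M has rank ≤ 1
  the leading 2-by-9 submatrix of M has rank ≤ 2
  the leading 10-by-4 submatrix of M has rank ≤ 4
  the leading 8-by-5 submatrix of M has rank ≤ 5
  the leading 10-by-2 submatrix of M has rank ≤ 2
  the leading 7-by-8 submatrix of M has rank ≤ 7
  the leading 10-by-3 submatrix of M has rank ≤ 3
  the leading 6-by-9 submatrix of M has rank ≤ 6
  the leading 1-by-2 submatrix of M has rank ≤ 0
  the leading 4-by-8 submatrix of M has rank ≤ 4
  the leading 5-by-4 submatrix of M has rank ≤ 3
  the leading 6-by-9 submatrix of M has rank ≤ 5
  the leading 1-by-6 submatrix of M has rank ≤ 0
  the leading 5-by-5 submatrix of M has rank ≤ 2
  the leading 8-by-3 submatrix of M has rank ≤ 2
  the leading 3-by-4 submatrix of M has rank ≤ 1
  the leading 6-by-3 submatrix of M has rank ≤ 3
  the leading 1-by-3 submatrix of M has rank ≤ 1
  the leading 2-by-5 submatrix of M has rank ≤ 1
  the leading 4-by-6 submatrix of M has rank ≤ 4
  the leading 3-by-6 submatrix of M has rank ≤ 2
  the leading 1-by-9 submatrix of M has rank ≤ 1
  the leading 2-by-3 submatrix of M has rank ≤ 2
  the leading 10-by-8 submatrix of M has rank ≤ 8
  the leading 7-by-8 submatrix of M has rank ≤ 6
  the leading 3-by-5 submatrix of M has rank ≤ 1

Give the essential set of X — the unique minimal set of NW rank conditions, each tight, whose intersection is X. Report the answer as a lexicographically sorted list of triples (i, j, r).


Recovering R(i,j) via the rank-extension bound from the 34 conditions:

  row 1: 0, 0, 0, 0, 0, 0, 1, 1, 1, 1
  row 2: 0, 1, 1, 1, 1, 1, 2, 2, 2, 2
  row 3: 0, 1, 1, 1, 1, 2, 3, 3, 3, 3
  row 4: 1, 2, 2, 2, 2, 3, 4, 4, 4, 4
  row 5: 1, 2, 2, 2, 2, 3, 4, 4, 4, 5
  row 6: 1, 2, 2, 2, 3, 4, 5, 5, 5, 6
  row 7: 1, 2, 2, 3, 4, 5, 6, 6, 6, 7
  row 8: 1, 2, 2, 3, 4, 5, 6, 7, 7, 8
  row 9: 1, 2, 3, 4, 5, 6, 7, 8, 8, 9
  row 10: 1, 2, 3, 4, 5, 6, 7, 8, 9, 10

second differences of R give the permutation w = (7, 2, 6, 1, 10, 5, 4, 8, 3, 9).

7 SE-corners of the 20-cell Rothe diagram give Ess(w):

[(1, 6, 0), (3, 1, 0), (3, 5, 1), (5, 5, 2), (5, 9, 4), (6, 4, 2), (8, 3, 2)]


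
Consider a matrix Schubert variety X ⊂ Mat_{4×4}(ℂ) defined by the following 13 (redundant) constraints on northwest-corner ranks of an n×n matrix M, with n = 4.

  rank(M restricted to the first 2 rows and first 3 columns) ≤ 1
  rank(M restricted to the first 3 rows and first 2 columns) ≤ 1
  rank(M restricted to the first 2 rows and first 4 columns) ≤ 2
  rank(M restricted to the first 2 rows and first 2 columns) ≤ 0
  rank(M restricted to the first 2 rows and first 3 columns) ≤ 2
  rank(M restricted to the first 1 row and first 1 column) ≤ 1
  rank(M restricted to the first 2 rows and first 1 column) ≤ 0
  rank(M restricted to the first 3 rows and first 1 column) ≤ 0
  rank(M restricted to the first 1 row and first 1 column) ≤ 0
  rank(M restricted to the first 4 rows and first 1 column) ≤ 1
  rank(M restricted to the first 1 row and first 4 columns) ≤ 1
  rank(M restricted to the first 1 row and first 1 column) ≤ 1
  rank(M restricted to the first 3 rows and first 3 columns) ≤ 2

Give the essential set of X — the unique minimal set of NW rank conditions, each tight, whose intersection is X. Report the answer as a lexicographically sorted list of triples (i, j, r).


The tightest implied rank at each (i,j), from the 13 conditions:

  0  0  1  1
  0  0  1  2
  0  1  2  3
  1  2  3  4

giving w = (3, 4, 2, 1) via Δ²R.

D(w) has 5 cells with 2 SE-corners; essential set:

[(2, 2, 0), (3, 1, 0)]


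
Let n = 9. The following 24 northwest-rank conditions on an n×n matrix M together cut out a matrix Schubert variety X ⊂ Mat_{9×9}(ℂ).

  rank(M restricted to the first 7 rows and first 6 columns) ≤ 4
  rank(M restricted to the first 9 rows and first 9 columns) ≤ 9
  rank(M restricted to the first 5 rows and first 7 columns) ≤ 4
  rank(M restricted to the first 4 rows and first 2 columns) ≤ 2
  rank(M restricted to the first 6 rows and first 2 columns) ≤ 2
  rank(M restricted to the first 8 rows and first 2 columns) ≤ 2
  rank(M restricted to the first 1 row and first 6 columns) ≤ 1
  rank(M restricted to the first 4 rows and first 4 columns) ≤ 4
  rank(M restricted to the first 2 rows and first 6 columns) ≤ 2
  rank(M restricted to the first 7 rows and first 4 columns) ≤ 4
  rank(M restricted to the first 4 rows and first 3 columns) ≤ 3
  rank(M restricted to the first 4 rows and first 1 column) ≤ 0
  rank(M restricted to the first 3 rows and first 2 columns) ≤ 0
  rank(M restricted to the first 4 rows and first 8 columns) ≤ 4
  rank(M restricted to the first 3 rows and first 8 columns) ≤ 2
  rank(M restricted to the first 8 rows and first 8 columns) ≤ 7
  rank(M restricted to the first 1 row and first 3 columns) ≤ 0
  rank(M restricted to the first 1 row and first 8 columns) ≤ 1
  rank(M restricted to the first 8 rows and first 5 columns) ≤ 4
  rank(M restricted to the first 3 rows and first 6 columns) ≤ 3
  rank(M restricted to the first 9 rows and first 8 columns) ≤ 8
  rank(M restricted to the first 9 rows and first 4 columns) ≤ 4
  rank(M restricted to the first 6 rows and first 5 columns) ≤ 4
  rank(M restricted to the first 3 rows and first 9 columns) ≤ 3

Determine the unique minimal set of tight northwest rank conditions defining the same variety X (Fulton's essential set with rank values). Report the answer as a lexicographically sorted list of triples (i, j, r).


Rank table r_w(9×9) implied by the 24 constraints:

  i=1: 0 | 0 | 0 | 1 | 1 | 1 | 1 | 1 | 1
  i=2: 0 | 0 | 1 | 2 | 2 | 2 | 2 | 2 | 2
  i=3: 0 | 0 | 1 | 2 | 2 | 2 | 2 | 2 | 3
  i=4: 0 | 1 | 2 | 3 | 3 | 3 | 3 | 3 | 4
  i=5: 1 | 2 | 3 | 4 | 4 | 4 | 4 | 4 | 5
  i=6: 1 | 2 | 3 | 4 | 4 | 4 | 5 | 5 | 6
  i=7: 1 | 2 | 3 | 4 | 4 | 4 | 5 | 6 | 7
  i=8: 1 | 2 | 3 | 4 | 4 | 5 | 6 | 7 | 8
  i=9: 1 | 2 | 3 | 4 | 5 | 6 | 7 | 8 | 9

second differences of R give the permutation w = (4, 3, 9, 2, 1, 7, 8, 6, 5).

Fulton essential set (6 of the 17 Rothe cells):

[(1, 3, 0), (3, 2, 0), (3, 8, 2), (4, 1, 0), (7, 6, 4), (8, 5, 4)]


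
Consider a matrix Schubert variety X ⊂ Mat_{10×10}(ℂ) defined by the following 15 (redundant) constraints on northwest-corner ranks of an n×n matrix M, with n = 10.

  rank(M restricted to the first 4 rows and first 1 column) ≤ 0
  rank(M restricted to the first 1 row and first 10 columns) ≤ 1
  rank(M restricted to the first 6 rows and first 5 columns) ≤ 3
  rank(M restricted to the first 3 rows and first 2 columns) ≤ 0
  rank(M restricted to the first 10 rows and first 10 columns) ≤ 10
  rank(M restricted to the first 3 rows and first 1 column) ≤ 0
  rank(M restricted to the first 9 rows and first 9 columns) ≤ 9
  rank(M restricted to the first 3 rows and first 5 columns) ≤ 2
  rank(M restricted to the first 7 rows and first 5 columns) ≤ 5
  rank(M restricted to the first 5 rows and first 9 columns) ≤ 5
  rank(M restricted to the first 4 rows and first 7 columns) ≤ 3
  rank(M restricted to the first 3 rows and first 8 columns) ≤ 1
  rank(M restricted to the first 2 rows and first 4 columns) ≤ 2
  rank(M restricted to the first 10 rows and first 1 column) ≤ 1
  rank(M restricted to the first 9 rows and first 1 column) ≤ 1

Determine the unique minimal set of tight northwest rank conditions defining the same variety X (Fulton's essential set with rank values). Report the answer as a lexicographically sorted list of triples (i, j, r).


Rank table r_w(10×10) implied by the 15 constraints:

  0  0  1  1  1  1  1  1  1  1
  0  0  1  1  1  1  1  1  2  2
  0  0  1  1  1  1  1  1  2  3
  0  1  2  2  2  2  2  2  3  4
  1  2  3  3  3  3  3  3  4  5
  1  2  3  3  3  4  4  4  5  6
  1  2  3  4  4  5  5  5  6  7
  1  2  3  4  5  6  6  6  7  8
  1  2  3  4  5  6  7  7  8  9
  1  2  3  4  5  6  7  8  9  10

reading off 1-entries of Δ²R: w = (3, 9, 10, 2, 1, 6, 4, 5, 7, 8).

ℓ(w)=19; the 4 essential cells (i,j,r):

[(3, 2, 0), (3, 8, 1), (4, 1, 0), (6, 5, 3)]


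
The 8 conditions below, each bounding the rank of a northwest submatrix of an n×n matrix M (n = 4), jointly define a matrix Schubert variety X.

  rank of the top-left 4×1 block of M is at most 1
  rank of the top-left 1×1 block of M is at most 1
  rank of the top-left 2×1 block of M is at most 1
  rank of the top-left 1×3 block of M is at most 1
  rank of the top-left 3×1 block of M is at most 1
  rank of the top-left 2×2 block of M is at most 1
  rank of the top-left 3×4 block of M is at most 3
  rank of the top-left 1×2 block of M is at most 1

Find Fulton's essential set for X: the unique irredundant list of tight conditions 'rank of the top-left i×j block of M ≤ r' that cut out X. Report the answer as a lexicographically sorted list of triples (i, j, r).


Reconstructing r_w from the 8 given conditions:

  row 1: 1  1  1  1
  row 2: 1  1  2  2
  row 3: 1  2  3  3
  row 4: 1  2  3  4

hence w(1..4) = (1, 3, 2, 4).

|D(w)|=1, |Ess(w)|=1:

[(2, 2, 1)]


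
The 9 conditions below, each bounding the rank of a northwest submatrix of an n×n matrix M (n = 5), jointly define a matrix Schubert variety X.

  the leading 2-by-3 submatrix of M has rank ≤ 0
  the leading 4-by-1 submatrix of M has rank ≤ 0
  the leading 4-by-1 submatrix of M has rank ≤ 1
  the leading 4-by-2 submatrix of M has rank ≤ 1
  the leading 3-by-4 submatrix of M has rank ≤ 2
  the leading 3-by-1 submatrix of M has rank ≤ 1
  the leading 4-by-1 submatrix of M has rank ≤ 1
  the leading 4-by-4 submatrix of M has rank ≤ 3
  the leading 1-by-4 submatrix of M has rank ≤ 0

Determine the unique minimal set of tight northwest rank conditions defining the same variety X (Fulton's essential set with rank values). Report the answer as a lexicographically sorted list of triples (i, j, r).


Rank table r_w(5×5) implied by the 9 constraints:

  0, 0, 0, 0, 1
  0, 0, 0, 1, 2
  0, 1, 1, 2, 3
  0, 1, 2, 3, 4
  1, 2, 3, 4, 5

the unique w with this rank table is (5, 4, 2, 3, 1).

D(w) has 9 cells with 3 SE-corners; essential set:

[(1, 4, 0), (2, 3, 0), (4, 1, 0)]


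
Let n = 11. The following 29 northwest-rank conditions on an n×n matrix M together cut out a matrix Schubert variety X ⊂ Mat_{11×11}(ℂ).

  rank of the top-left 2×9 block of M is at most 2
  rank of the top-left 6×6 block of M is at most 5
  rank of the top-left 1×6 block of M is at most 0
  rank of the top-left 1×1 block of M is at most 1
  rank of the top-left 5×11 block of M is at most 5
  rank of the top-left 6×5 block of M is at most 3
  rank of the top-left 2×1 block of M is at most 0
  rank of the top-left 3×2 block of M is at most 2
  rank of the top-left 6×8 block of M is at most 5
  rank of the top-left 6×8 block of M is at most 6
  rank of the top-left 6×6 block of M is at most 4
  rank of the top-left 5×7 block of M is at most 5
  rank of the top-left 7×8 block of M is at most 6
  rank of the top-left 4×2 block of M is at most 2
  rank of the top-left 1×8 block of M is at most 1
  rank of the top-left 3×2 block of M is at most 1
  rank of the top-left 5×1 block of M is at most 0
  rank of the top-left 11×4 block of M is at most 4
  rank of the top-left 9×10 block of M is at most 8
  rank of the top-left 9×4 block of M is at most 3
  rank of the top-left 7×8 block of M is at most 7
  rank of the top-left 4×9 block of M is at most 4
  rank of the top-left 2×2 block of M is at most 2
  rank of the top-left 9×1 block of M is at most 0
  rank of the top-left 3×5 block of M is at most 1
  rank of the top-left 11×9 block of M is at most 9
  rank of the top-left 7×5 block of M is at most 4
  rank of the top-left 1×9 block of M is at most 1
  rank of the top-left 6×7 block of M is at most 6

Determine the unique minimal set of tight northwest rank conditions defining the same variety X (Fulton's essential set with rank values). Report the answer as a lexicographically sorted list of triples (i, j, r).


Rank table r_w(11×11) implied by the 29 constraints:

  R[1]: 0 | 0 | 0 | 0 | 0 | 0 | 1 | 1 | 1 | 1 | 1
  R[2]: 0 | 1 | 1 | 1 | 1 | 1 | 2 | 2 | 2 | 2 | 2
  R[3]: 0 | 1 | 1 | 1 | 1 | 2 | 3 | 3 | 3 | 3 | 3
  R[4]: 0 | 1 | 2 | 2 | 2 | 3 | 4 | 4 | 4 | 4 | 4
  R[5]: 0 | 1 | 2 | 3 | 3 | 4 | 5 | 5 | 5 | 5 | 5
  R[6]: 0 | 1 | 2 | 3 | 3 | 4 | 5 | 5 | 6 | 6 | 6
  R[7]: 0 | 1 | 2 | 3 | 4 | 5 | 6 | 6 | 7 | 7 | 7
  R[8]: 0 | 1 | 2 | 3 | 4 | 5 | 6 | 7 | 8 | 8 | 8
  R[9]: 0 | 1 | 2 | 3 | 4 | 5 | 6 | 7 | 8 | 8 | 9
  R[10]: 1 | 2 | 3 | 4 | 5 | 6 | 7 | 8 | 9 | 9 | 10
  R[11]: 1 | 2 | 3 | 4 | 5 | 6 | 7 | 8 | 9 | 10 | 11

the unique w with this rank table is (7, 2, 6, 3, 4, 9, 5, 8, 11, 1, 10).

ℓ(w)=20; the 6 essential cells (i,j,r):

[(1, 6, 0), (3, 5, 1), (6, 5, 3), (6, 8, 5), (9, 1, 0), (9, 10, 8)]


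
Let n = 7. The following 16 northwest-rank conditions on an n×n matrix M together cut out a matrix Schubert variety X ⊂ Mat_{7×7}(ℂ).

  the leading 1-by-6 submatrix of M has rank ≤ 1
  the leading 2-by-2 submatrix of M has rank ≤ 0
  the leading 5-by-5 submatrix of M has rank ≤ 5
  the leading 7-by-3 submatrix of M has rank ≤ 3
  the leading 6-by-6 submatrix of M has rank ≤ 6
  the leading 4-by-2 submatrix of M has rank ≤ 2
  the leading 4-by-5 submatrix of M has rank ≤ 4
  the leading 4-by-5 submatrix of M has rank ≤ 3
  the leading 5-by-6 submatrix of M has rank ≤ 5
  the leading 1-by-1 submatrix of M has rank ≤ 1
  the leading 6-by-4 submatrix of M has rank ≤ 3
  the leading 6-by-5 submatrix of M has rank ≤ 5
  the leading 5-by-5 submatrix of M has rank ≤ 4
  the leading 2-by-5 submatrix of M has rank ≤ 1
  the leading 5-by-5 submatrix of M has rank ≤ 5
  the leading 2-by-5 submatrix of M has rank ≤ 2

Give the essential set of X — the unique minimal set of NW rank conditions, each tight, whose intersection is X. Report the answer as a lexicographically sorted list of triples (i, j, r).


Computing R[i][j] = min implied NW-rank bound (n=7, 16 conditions):

  R[1]: 0, 0, 1, 1, 1, 1, 1
  R[2]: 0, 0, 1, 1, 1, 2, 2
  R[3]: 1, 1, 2, 2, 2, 3, 3
  R[4]: 1, 2, 3, 3, 3, 4, 4
  R[5]: 1, 2, 3, 3, 4, 5, 5
  R[6]: 1, 2, 3, 3, 4, 5, 6
  R[7]: 1, 2, 3, 4, 5, 6, 7

the unique w with this rank table is (3, 6, 1, 2, 5, 7, 4).

3 SE-corners of the 8-cell Rothe diagram give Ess(w):

[(2, 2, 0), (2, 5, 1), (6, 4, 3)]


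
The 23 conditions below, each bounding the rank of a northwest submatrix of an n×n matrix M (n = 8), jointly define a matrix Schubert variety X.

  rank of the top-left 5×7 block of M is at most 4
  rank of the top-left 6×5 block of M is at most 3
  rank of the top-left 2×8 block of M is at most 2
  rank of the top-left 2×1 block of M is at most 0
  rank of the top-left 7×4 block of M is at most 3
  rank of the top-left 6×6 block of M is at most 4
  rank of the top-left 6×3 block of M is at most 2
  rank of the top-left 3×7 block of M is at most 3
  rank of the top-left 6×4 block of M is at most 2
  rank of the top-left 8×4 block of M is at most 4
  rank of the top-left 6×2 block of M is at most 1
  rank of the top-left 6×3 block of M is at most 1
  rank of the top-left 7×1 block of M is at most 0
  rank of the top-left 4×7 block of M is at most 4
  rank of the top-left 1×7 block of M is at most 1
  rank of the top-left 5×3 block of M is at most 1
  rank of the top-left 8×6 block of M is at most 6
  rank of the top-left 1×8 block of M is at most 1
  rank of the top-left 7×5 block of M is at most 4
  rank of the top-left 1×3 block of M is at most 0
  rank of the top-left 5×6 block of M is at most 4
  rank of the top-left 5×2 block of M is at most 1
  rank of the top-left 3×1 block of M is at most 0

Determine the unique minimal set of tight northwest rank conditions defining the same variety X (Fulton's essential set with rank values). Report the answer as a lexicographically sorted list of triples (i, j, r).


The tightest implied rank at each (i,j), from the 23 conditions:

  i=1: 0  0  0  1  1  1  1  1
  i=2: 0  1  1  2  2  2  2  2
  i=3: 0  1  1  2  3  3  3  3
  i=4: 0  1  1  2  3  4  4  4
  i=5: 0  1  1  2  3  4  4  5
  i=6: 0  1  1  2  3  4  5  6
  i=7: 0  1  2  3  4  5  6  7
  i=8: 1  2  3  4  5  6  7  8

the unique w with this rank table is (4, 2, 5, 6, 8, 7, 3, 1).

Fulton essential set (4 of the 14 Rothe cells):

[(1, 3, 0), (5, 7, 4), (6, 3, 1), (7, 1, 0)]


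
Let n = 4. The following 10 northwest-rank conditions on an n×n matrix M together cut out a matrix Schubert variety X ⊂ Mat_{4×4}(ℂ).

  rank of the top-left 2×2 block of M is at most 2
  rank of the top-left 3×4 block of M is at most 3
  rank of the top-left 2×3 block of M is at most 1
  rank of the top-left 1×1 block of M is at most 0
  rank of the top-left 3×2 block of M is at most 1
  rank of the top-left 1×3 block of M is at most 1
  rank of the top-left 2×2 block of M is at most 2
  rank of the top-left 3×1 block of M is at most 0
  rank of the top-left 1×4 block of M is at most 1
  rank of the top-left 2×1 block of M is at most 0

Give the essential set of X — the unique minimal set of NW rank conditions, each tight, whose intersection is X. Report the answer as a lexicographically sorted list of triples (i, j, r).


Recovering R(i,j) via the rank-extension bound from the 10 conditions:

  0 1 1 1
  0 1 1 2
  0 1 2 3
  1 2 3 4

hence w(1..4) = (2, 4, 3, 1).

ℓ(w)=4; the 2 essential cells (i,j,r):

[(2, 3, 1), (3, 1, 0)]


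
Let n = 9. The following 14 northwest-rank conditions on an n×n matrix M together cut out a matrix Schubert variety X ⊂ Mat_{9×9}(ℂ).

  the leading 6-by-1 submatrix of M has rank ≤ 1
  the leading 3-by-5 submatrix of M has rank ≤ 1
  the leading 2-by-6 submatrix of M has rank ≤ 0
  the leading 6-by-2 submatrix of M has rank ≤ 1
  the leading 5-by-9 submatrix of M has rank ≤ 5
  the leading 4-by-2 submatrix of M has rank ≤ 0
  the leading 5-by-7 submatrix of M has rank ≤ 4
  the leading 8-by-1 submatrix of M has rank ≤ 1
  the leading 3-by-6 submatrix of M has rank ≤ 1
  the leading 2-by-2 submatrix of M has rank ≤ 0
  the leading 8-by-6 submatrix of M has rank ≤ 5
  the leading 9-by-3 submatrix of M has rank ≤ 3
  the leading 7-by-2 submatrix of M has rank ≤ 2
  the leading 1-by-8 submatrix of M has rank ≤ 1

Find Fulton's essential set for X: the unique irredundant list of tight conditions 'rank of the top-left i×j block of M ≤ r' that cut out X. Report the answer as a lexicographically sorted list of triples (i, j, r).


The tightest implied rank at each (i,j), from the 14 conditions:

  i=1: 0 | 0 | 0 | 0 | 0 | 0 | 1 | 1 | 1
  i=2: 0 | 0 | 0 | 0 | 0 | 0 | 1 | 2 | 2
  i=3: 0 | 0 | 1 | 1 | 1 | 1 | 2 | 3 | 3
  i=4: 0 | 0 | 1 | 2 | 2 | 2 | 3 | 4 | 4
  i=5: 1 | 1 | 2 | 3 | 3 | 3 | 4 | 5 | 5
  i=6: 1 | 1 | 2 | 3 | 4 | 4 | 5 | 6 | 6
  i=7: 1 | 2 | 3 | 4 | 5 | 5 | 6 | 7 | 7
  i=8: 1 | 2 | 3 | 4 | 5 | 5 | 6 | 7 | 8
  i=9: 1 | 2 | 3 | 4 | 5 | 6 | 7 | 8 | 9

so w = (7, 8, 3, 4, 1, 5, 2, 9, 6).

4 SE-corners of the 18-cell Rothe diagram give Ess(w):

[(2, 6, 0), (4, 2, 0), (6, 2, 1), (8, 6, 5)]


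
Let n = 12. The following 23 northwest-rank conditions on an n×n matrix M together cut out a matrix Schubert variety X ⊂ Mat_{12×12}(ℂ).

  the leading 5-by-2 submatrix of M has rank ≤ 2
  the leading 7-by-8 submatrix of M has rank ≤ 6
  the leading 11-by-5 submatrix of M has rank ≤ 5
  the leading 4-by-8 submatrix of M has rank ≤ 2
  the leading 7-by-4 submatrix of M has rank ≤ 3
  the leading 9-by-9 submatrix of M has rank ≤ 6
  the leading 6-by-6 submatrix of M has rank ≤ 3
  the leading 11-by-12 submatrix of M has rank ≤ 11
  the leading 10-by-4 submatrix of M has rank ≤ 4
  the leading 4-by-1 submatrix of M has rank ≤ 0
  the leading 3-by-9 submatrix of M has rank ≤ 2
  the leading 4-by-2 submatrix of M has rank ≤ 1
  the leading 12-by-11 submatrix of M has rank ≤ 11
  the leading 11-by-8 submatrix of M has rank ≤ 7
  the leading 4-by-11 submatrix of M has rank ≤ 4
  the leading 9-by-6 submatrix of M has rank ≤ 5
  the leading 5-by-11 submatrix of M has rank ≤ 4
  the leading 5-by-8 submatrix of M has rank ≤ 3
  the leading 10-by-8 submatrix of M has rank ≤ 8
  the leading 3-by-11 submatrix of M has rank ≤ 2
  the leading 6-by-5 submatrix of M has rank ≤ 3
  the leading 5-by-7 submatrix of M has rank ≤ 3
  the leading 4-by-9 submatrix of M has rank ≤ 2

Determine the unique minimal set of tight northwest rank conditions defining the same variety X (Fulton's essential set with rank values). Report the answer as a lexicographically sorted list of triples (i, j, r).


The tightest implied rank at each (i,j), from the 23 conditions:

  row 1: 0 | 1 | 1 | 1 | 1 | 1 | 1 | 1 | 1 | 1 | 1 | 1
  row 2: 0 | 1 | 2 | 2 | 2 | 2 | 2 | 2 | 2 | 2 | 2 | 2
  row 3: 0 | 1 | 2 | 2 | 2 | 2 | 2 | 2 | 2 | 2 | 2 | 3
  row 4: 0 | 1 | 2 | 2 | 2 | 2 | 2 | 2 | 2 | 3 | 3 | 4
  row 5: 1 | 2 | 3 | 3 | 3 | 3 | 3 | 3 | 3 | 4 | 4 | 5
  row 6: 1 | 2 | 3 | 3 | 3 | 3 | 4 | 4 | 4 | 5 | 5 | 6
  row 7: 1 | 2 | 3 | 3 | 4 | 4 | 5 | 5 | 5 | 6 | 6 | 7
  row 8: 1 | 2 | 3 | 4 | 5 | 5 | 6 | 6 | 6 | 7 | 7 | 8
  row 9: 1 | 2 | 3 | 4 | 5 | 5 | 6 | 6 | 6 | 7 | 8 | 9
  row 10: 1 | 2 | 3 | 4 | 5 | 6 | 7 | 7 | 7 | 8 | 9 | 10
  row 11: 1 | 2 | 3 | 4 | 5 | 6 | 7 | 7 | 8 | 9 | 10 | 11
  row 12: 1 | 2 | 3 | 4 | 5 | 6 | 7 | 8 | 9 | 10 | 11 | 12

hence w(1..12) = (2, 3, 12, 10, 1, 7, 5, 4, 11, 6, 9, 8).

D(w) has 26 cells with 8 SE-corners; essential set:

[(3, 11, 2), (4, 1, 0), (4, 9, 2), (6, 6, 3), (7, 4, 3), (9, 6, 5), (9, 9, 6), (11, 8, 7)]


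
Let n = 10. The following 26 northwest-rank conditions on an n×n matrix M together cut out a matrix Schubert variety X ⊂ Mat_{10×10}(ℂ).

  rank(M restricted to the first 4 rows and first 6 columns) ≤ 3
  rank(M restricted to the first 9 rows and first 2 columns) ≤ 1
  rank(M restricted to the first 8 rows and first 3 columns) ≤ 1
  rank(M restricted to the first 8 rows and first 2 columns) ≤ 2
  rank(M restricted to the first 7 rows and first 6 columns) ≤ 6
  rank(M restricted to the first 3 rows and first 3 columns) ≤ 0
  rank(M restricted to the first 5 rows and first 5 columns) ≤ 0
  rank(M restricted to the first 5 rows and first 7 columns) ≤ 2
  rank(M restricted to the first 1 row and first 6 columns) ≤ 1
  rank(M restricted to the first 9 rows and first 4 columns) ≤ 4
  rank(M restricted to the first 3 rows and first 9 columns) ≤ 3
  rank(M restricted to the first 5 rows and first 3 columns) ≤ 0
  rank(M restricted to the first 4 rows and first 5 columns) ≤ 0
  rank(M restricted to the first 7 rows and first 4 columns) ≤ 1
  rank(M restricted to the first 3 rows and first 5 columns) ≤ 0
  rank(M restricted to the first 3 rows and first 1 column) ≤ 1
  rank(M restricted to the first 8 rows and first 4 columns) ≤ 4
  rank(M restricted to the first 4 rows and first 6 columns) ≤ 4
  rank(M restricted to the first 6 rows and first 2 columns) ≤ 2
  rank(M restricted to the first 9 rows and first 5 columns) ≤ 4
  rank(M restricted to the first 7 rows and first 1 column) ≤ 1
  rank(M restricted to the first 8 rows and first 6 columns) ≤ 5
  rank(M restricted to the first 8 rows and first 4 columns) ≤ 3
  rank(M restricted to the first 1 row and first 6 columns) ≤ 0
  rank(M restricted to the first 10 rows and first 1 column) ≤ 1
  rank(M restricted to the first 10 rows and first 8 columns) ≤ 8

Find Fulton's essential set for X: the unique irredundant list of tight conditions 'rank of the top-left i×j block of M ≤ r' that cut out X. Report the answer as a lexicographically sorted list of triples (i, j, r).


Computing R[i][j] = min implied NW-rank bound (n=10, 26 conditions):

  i=1: 0 | 0 | 0 | 0 | 0 | 0 | 1 | 1 | 1 | 1
  i=2: 0 | 0 | 0 | 0 | 0 | 1 | 2 | 2 | 2 | 2
  i=3: 0 | 0 | 0 | 0 | 0 | 1 | 2 | 3 | 3 | 3
  i=4: 0 | 0 | 0 | 0 | 0 | 1 | 2 | 3 | 4 | 4
  i=5: 0 | 0 | 0 | 0 | 0 | 1 | 2 | 3 | 4 | 5
  i=6: 1 | 1 | 1 | 1 | 1 | 2 | 3 | 4 | 5 | 6
  i=7: 1 | 1 | 1 | 1 | 2 | 3 | 4 | 5 | 6 | 7
  i=8: 1 | 1 | 1 | 2 | 3 | 4 | 5 | 6 | 7 | 8
  i=9: 1 | 1 | 2 | 3 | 4 | 5 | 6 | 7 | 8 | 9
  i=10: 1 | 2 | 3 | 4 | 5 | 6 | 7 | 8 | 9 | 10

the unique w with this rank table is (7, 6, 8, 9, 10, 1, 5, 4, 3, 2).

|D(w)|=32, |Ess(w)|=5:

[(1, 6, 0), (5, 5, 0), (7, 4, 1), (8, 3, 1), (9, 2, 1)]


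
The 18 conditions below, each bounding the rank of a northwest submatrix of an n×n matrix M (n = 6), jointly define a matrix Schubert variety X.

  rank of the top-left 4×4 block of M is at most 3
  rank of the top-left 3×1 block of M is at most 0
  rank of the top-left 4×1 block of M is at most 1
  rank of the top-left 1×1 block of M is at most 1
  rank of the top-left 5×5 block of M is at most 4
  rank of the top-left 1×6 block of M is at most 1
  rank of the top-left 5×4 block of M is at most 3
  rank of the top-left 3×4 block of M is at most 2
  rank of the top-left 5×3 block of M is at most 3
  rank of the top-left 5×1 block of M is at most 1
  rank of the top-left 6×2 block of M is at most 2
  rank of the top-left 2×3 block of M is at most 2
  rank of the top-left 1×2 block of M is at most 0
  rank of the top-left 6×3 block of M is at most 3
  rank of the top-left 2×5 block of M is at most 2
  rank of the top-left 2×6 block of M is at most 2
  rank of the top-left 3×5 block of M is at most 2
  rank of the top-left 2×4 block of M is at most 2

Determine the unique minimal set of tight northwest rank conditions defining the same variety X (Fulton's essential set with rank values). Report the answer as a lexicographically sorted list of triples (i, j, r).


Computing R[i][j] = min implied NW-rank bound (n=6, 18 conditions):

  row 1: 0, 0, 1, 1, 1, 1
  row 2: 0, 1, 2, 2, 2, 2
  row 3: 0, 1, 2, 2, 2, 3
  row 4: 1, 2, 3, 3, 3, 4
  row 5: 1, 2, 3, 3, 4, 5
  row 6: 1, 2, 3, 4, 5, 6

second differences of R give the permutation w = (3, 2, 6, 1, 5, 4).

D(w) has 7 cells with 4 SE-corners; essential set:

[(1, 2, 0), (3, 1, 0), (3, 5, 2), (5, 4, 3)]


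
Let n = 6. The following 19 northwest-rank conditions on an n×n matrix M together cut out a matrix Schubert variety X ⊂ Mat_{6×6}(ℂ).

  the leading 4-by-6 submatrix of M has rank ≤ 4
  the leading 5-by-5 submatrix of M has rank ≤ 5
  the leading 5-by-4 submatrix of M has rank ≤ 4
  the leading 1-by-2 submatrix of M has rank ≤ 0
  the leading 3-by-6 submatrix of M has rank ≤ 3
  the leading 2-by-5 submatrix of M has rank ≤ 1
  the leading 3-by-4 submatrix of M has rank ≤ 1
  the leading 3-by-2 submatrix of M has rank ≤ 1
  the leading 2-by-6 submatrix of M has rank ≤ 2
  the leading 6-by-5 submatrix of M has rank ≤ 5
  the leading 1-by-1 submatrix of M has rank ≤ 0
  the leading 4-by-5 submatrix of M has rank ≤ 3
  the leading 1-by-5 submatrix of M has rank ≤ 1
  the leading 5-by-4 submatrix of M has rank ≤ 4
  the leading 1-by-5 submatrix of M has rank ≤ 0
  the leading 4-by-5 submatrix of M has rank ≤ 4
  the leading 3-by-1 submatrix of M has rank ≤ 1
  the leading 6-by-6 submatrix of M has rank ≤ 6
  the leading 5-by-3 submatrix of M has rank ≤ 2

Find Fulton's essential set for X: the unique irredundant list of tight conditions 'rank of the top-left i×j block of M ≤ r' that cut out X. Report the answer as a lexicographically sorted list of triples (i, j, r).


Recovering R(i,j) via the rank-extension bound from the 19 conditions:

  i=1: 0 | 0 | 0 | 0 | 0 | 1
  i=2: 1 | 1 | 1 | 1 | 1 | 2
  i=3: 1 | 1 | 1 | 1 | 2 | 3
  i=4: 1 | 2 | 2 | 2 | 3 | 4
  i=5: 1 | 2 | 2 | 3 | 4 | 5
  i=6: 1 | 2 | 3 | 4 | 5 | 6

reading off 1-entries of Δ²R: w = (6, 1, 5, 2, 4, 3).

Fulton essential set (3 of the 9 Rothe cells):

[(1, 5, 0), (3, 4, 1), (5, 3, 2)]


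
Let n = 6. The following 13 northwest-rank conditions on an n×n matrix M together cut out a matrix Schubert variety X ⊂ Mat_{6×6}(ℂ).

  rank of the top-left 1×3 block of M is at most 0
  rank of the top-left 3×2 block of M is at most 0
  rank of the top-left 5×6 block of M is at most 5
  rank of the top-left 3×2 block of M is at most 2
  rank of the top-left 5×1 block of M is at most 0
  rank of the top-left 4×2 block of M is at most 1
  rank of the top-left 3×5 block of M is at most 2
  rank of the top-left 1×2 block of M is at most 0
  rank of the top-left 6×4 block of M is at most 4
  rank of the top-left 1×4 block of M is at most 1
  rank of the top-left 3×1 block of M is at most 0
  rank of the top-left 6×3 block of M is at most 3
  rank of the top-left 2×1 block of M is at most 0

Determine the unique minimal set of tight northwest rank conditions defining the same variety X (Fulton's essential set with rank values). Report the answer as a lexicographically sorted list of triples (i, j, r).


Propagating the 13 rank bounds to every northwest block:

  0 0 0 1 1 1
  0 0 1 2 2 2
  0 0 1 2 2 3
  0 1 2 3 3 4
  0 1 2 3 4 5
  1 2 3 4 5 6

reading off 1-entries of Δ²R: w = (4, 3, 6, 2, 5, 1).

|D(w)|=10, |Ess(w)|=4:

[(1, 3, 0), (3, 2, 0), (3, 5, 2), (5, 1, 0)]


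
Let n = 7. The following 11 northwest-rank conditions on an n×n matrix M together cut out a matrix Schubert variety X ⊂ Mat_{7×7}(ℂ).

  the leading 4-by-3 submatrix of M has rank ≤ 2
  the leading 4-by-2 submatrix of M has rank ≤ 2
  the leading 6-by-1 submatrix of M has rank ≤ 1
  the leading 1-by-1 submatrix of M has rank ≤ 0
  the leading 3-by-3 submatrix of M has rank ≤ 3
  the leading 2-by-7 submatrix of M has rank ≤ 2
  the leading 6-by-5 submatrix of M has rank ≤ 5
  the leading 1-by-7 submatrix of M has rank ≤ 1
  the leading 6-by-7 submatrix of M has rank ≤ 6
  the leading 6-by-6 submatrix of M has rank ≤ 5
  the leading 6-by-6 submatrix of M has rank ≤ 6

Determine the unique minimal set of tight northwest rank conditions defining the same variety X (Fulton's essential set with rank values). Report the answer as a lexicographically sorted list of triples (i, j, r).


Recovering R(i,j) via the rank-extension bound from the 11 conditions:

  0, 1, 1, 1, 1, 1, 1
  1, 2, 2, 2, 2, 2, 2
  1, 2, 2, 3, 3, 3, 3
  1, 2, 2, 3, 4, 4, 4
  1, 2, 3, 4, 5, 5, 5
  1, 2, 3, 4, 5, 5, 6
  1, 2, 3, 4, 5, 6, 7

the unique w with this rank table is (2, 1, 4, 5, 3, 7, 6).

Fulton essential set (3 of the 4 Rothe cells):

[(1, 1, 0), (4, 3, 2), (6, 6, 5)]


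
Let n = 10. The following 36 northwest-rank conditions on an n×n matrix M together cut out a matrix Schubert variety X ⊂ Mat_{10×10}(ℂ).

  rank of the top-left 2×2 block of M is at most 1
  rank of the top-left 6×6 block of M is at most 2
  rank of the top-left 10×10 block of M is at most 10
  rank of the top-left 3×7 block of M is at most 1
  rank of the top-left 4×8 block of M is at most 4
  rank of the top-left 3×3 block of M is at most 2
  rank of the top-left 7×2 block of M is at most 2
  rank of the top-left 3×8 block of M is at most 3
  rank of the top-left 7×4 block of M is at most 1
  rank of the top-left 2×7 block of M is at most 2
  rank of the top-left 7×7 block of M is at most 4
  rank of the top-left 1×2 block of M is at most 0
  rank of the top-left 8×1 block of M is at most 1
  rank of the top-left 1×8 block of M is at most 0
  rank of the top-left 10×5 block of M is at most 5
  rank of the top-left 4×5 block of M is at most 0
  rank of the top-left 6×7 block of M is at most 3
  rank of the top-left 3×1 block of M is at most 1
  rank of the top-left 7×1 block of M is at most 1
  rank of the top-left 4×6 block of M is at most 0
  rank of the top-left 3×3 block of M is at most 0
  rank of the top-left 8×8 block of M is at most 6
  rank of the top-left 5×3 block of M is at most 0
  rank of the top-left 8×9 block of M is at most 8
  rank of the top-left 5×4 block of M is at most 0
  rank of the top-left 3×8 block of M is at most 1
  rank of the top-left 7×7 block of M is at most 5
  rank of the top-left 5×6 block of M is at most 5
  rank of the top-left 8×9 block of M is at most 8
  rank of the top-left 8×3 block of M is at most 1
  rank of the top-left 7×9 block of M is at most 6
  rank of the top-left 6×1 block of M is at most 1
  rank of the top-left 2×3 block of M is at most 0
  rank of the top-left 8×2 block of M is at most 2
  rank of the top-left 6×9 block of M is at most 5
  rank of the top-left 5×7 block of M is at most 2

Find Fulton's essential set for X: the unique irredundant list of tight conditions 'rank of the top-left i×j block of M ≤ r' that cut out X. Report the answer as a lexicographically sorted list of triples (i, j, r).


Computing R[i][j] = min implied NW-rank bound (n=10, 36 conditions):

  R[1]: 0  0  0  0  0  0  0  0  1  1
  R[2]: 0  0  0  0  0  0  1  1  2  2
  R[3]: 0  0  0  0  0  0  1  1  2  3
  R[4]: 0  0  0  0  0  0  1  2  3  4
  R[5]: 0  0  0  0  1  1  2  3  4  5
  R[6]: 1  1  1  1  2  2  3  4  5  6
  R[7]: 1  1  1  1  2  3  4  5  6  7
  R[8]: 1  1  1  2  3  4  5  6  7  8
  R[9]: 1  2  2  3  4  5  6  7  8  9
  R[10]: 1  2  3  4  5  6  7  8  9  10

giving w = (9, 7, 10, 8, 5, 1, 6, 4, 2, 3) via Δ²R.

|D(w)|=36, |Ess(w)|=6:

[(1, 8, 0), (3, 8, 1), (4, 6, 0), (5, 4, 0), (7, 4, 1), (8, 3, 1)]


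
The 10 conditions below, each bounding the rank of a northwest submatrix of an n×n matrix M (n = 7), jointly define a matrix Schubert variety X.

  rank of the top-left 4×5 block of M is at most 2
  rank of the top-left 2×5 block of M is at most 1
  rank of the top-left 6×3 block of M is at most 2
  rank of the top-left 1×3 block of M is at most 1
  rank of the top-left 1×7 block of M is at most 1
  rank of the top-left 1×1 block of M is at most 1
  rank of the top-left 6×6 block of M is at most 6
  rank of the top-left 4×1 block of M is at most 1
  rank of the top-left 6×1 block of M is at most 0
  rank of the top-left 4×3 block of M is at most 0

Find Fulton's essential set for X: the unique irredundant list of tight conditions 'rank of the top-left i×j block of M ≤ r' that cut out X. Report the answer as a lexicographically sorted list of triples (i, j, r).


Reconstructing r_w from the 10 given conditions:

  0  0  0  1  1  1  1
  0  0  0  1  1  2  2
  0  0  0  1  2  3  3
  0  0  0  1  2  3  4
  0  1  1  2  3  4  5
  0  1  2  3  4  5  6
  1  2  3  4  5  6  7

the unique w with this rank table is (4, 6, 5, 7, 2, 3, 1).

Fulton essential set (3 of the 15 Rothe cells):

[(2, 5, 1), (4, 3, 0), (6, 1, 0)]


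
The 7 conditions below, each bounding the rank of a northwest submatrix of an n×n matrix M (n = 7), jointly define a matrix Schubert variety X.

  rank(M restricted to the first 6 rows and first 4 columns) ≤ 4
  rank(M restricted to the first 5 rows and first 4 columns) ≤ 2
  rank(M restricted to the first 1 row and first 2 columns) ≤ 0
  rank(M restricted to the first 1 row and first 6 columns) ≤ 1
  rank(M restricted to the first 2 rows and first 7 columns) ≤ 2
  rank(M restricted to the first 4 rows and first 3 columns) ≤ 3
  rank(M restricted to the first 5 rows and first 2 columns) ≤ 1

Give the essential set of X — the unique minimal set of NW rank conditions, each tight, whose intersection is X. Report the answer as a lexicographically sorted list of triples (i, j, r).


Computing R[i][j] = min implied NW-rank bound (n=7, 7 conditions):

  0 0 1 1 1 1 1
  1 1 2 2 2 2 2
  1 1 2 2 3 3 3
  1 1 2 2 3 4 4
  1 1 2 2 3 4 5
  1 2 3 3 4 5 6
  1 2 3 4 5 6 7

hence w(1..7) = (3, 1, 5, 6, 7, 2, 4).

3 SE-corners of the 8-cell Rothe diagram give Ess(w):

[(1, 2, 0), (5, 2, 1), (5, 4, 2)]


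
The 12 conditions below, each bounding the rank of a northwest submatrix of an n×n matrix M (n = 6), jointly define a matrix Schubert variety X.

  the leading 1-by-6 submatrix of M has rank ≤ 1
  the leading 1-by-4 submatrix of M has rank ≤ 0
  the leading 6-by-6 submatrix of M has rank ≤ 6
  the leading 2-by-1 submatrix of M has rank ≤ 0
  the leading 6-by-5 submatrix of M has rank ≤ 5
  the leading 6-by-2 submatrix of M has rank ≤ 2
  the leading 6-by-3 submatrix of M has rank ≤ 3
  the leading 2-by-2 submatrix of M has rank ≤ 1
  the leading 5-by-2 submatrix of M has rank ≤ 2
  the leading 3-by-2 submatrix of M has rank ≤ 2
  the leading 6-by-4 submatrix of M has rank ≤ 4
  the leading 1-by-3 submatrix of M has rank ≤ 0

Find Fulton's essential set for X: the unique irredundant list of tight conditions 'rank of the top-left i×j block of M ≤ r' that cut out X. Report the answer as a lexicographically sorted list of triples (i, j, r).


The tightest implied rank at each (i,j), from the 12 conditions:

  row 1: 0 0 0 0 1 1
  row 2: 0 1 1 1 2 2
  row 3: 1 2 2 2 3 3
  row 4: 1 2 3 3 4 4
  row 5: 1 2 3 4 5 5
  row 6: 1 2 3 4 5 6

the unique w with this rank table is (5, 2, 1, 3, 4, 6).

Fulton essential set (2 of the 5 Rothe cells):

[(1, 4, 0), (2, 1, 0)]


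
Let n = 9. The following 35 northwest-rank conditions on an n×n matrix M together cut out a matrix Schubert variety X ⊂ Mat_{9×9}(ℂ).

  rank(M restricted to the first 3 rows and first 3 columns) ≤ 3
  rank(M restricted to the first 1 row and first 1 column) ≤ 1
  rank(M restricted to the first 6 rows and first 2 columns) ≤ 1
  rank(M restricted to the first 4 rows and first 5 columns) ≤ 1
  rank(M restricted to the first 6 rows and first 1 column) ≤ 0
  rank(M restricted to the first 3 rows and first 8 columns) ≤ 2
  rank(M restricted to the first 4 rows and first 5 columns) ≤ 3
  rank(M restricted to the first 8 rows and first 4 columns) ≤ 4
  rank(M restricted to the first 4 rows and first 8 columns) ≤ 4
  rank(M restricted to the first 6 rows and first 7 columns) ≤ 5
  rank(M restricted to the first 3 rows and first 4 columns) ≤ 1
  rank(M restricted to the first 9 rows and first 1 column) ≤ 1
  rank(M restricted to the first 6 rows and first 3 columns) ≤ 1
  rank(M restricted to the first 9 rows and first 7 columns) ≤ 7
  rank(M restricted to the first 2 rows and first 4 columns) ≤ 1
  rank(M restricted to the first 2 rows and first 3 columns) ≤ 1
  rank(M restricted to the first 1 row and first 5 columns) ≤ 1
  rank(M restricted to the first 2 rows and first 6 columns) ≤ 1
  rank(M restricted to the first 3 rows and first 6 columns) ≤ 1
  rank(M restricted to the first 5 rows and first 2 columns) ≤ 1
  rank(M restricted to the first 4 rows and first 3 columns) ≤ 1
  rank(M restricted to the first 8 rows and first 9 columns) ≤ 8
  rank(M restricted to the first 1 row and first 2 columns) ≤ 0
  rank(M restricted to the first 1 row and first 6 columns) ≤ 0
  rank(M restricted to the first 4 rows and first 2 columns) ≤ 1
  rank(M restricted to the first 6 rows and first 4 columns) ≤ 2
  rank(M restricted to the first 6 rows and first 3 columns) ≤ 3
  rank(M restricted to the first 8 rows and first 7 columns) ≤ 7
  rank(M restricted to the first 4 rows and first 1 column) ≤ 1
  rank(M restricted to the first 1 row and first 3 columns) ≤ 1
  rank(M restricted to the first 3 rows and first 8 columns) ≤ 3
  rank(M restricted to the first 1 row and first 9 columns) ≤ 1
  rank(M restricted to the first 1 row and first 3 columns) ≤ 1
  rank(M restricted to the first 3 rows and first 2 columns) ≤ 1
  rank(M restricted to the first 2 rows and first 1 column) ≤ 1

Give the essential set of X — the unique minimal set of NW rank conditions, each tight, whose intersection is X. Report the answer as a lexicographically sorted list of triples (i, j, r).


Reconstructing r_w from the 35 given conditions:

  R[1]: 0 | 0 | 0 | 0 | 0 | 0 | 1 | 1 | 1
  R[2]: 0 | 1 | 1 | 1 | 1 | 1 | 2 | 2 | 2
  R[3]: 0 | 1 | 1 | 1 | 1 | 1 | 2 | 2 | 3
  R[4]: 0 | 1 | 1 | 1 | 1 | 2 | 3 | 3 | 4
  R[5]: 0 | 1 | 1 | 2 | 2 | 3 | 4 | 4 | 5
  R[6]: 0 | 1 | 1 | 2 | 3 | 4 | 5 | 5 | 6
  R[7]: 1 | 2 | 2 | 3 | 4 | 5 | 6 | 6 | 7
  R[8]: 1 | 2 | 3 | 4 | 5 | 6 | 7 | 7 | 8
  R[9]: 1 | 2 | 3 | 4 | 5 | 6 | 7 | 8 | 9

second differences of R give the permutation w = (7, 2, 9, 6, 4, 5, 1, 3, 8).

6 SE-corners of the 21-cell Rothe diagram give Ess(w):

[(1, 6, 0), (3, 6, 1), (3, 8, 2), (4, 5, 1), (6, 1, 0), (6, 3, 1)]
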